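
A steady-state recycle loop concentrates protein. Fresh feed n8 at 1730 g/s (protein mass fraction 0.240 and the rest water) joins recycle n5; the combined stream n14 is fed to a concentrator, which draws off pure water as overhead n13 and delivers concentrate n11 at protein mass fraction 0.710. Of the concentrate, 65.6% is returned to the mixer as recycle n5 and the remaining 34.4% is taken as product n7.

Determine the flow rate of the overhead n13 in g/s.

1145 g/s

Overall protein balance (none leaves overhead): protein in fresh feed = protein in product, i.e. 1730×0.240 = (1−0.656)·n11·0.710.
n11 = 415.2/(0.710×0.344) = 1700 g/s.
Recycle n5 = 0.656×1700 = 1115.2 g/s.
Combined feed n14 = 1730 + 1115.2 = 2845.2 g/s.
Overhead n13 = n14 − n11 = 2845.2 − 1700 = 1145.2 g/s.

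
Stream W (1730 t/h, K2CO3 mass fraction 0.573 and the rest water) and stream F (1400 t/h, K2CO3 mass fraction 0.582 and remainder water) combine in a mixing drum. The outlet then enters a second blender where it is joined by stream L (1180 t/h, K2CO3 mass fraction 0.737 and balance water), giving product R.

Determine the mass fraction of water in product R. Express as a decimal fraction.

0.379

Overall, product flow = 4310 t/h.
water in = 1730×0.427 + 1400×0.418 + 1180×0.263 = 1634.2 t/h.
water fraction in R = 0.379.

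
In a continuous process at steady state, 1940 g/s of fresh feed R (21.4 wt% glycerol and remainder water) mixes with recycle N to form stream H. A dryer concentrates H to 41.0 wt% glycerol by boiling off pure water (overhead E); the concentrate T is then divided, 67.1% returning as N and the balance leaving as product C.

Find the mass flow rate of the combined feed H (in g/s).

Overall glycerol balance (none leaves overhead): glycerol in fresh feed = glycerol in product, i.e. 1940×0.214 = (1−0.671)·T·0.410.
T = 415.16/(0.410×0.329) = 3077.8 g/s.
Recycle N = 0.671×3077.8 = 2065.2 g/s.
Combined feed H = 1940 + 2065.2 = 4005.2 g/s.

4005 g/s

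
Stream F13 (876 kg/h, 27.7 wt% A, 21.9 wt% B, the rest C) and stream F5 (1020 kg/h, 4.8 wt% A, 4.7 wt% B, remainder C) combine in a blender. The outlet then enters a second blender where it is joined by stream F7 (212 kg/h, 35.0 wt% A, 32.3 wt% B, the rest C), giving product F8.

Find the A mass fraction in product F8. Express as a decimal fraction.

Overall, product flow = 2108 kg/h.
A in = 876×0.277 + 1020×0.048 + 212×0.350 = 365.81 kg/h.
A fraction in F8 = 0.1735.

0.1735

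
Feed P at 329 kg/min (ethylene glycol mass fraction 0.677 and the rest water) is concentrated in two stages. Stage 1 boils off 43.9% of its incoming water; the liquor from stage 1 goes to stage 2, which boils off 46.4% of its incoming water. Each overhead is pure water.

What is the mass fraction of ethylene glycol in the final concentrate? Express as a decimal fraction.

water in feed = 329×0.323 = 106.27 kg/min.
After stage 1: water left = (1−0.439)×106.27 = 59.616; stream total = 282.35 kg/min.
After stage 2: water left = (1−0.464)×59.616 = 31.954; final concentrate = 254.69 kg/min.
ethylene glycol fraction = 222.73/254.69 = 0.875.

0.875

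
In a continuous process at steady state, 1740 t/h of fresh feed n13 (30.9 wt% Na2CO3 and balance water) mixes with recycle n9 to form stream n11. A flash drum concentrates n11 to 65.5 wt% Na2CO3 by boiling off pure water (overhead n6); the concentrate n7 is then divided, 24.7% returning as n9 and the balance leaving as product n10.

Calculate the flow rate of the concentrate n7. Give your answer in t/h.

1090 t/h

Overall Na2CO3 balance (none leaves overhead): Na2CO3 in fresh feed = Na2CO3 in product, i.e. 1740×0.309 = (1−0.247)·n7·0.655.
n7 = 537.66/(0.655×0.753) = 1090.1 t/h.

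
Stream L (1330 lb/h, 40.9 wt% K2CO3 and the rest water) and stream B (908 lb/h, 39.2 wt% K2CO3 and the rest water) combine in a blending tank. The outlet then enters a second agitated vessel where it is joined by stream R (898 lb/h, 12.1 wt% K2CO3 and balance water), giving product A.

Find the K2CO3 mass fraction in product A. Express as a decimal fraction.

Overall, product flow = 3136 lb/h.
K2CO3 in = 1330×0.409 + 908×0.392 + 898×0.121 = 1008.6 lb/h.
K2CO3 fraction in A = 0.3216.

0.3216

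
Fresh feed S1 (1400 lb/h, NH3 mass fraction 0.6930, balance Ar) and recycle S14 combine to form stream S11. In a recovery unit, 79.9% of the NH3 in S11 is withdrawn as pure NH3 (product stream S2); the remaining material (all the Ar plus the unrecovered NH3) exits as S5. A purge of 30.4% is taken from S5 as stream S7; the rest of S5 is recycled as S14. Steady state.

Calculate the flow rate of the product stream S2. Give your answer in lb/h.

NH3 in S11: m_A = 1400×0.693 + (1−0.304)·(1−0.799)·m_A, so m_A = 970.2/0.8601 = 1128 lb/h.
Product S2 = 0.799×1128 = 901.27 lb/h.

901.3 lb/h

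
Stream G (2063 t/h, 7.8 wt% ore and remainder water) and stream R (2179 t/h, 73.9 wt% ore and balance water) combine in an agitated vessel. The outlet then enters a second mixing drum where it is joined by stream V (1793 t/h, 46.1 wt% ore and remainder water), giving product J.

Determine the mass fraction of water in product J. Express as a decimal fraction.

Overall, product flow = 6035 t/h.
water in = 2063×0.922 + 2179×0.261 + 1793×0.539 = 3437.2 t/h.
water fraction in J = 0.570.

0.570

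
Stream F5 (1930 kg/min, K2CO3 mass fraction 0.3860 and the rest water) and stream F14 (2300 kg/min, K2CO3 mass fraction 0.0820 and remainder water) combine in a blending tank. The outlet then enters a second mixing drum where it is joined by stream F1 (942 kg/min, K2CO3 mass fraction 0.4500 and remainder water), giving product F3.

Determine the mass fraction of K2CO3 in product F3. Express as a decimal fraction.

Overall, product flow = 5172 kg/min.
K2CO3 in = 1930×0.386 + 2300×0.082 + 942×0.450 = 1357.5 kg/min.
K2CO3 fraction in F3 = 0.2625.

0.2625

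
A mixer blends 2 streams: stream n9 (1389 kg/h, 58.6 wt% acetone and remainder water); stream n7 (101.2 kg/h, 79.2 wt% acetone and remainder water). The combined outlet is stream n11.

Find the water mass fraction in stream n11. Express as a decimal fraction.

0.400

Total flow out = 1389 + 101.2 = 1490.2 kg/h.
water in = 1389×0.414 + 101.2×0.208 = 596.1 kg/h.
water mass fraction in n11 = 596.1/1490.2 = 0.400.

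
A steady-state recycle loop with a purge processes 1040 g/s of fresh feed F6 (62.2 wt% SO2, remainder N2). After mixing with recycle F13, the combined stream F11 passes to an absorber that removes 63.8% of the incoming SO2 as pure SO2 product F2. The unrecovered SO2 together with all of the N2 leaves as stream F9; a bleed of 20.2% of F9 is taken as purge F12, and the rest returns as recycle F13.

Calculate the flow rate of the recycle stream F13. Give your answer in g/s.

N2 enters only via F6 and leaves only via the purge: 1040×0.378 = 0.202×(N2 in F9), and the absorber passes all N2, so N2 in F11 = N2 in F9 = 1946.1 g/s.
SO2 in F11: m_A = 1040×0.622 + (1−0.202)·(1−0.638)·m_A, so m_A = 646.88/0.7111 = 909.66 g/s.
F9 = (1−0.638)×909.66 + 1946.1 = 2275.4 g/s.
Recycle F13 = (1−0.202)×2275.4 = 1815.8 g/s.

1816 g/s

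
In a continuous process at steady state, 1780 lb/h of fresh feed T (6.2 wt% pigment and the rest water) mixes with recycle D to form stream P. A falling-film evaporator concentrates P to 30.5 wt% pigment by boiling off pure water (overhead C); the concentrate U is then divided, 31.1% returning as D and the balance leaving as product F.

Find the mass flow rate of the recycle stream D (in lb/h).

Overall pigment balance (none leaves overhead): pigment in fresh feed = pigment in product, i.e. 1780×0.062 = (1−0.311)·U·0.305.
U = 110.36/(0.305×0.689) = 525.16 lb/h.
Recycle D = 0.311×525.16 = 163.33 lb/h.

163.3 lb/h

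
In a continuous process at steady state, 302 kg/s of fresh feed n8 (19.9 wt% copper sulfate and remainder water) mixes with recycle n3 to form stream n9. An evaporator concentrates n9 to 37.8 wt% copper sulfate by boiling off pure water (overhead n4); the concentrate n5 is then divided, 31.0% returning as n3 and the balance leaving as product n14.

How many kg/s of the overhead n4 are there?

143 kg/s

Overall copper sulfate balance (none leaves overhead): copper sulfate in fresh feed = copper sulfate in product, i.e. 302×0.199 = (1−0.310)·n5·0.378.
n5 = 60.098/(0.378×0.690) = 230.42 kg/s.
Recycle n3 = 0.310×230.42 = 71.43 kg/s.
Combined feed n9 = 302 + 71.43 = 373.43 kg/s.
Overhead n4 = n9 − n5 = 373.43 − 230.42 = 143.01 kg/s.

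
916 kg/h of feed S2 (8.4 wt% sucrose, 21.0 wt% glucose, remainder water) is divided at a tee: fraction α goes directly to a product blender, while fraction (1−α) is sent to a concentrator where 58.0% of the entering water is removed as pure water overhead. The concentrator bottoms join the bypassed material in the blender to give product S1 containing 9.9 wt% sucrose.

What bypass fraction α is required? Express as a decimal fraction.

0.630

All 916×0.084 = 76.944 kg/h of sucrose reaches S1, so S1 = 76.944/0.099 = 777.21 kg/h and vapour = 138.79 kg/h.
The evaporator receives (1−α)·916 of feed at 0.706 water and removes 0.580 of that water:
0.580×0.706×(1−α)×916 = 138.79
(1−α) = 138.79/375.08 = 0.3700;  α = 0.6300.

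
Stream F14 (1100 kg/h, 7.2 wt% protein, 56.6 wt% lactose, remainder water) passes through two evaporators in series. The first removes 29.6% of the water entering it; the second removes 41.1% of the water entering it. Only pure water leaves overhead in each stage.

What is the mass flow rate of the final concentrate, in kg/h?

water in feed = 1100×0.362 = 398.2 kg/h.
After stage 1: water left = (1−0.296)×398.2 = 280.33; stream total = 982.13 kg/h.
After stage 2: water left = (1−0.411)×280.33 = 165.12; final concentrate = 866.92 kg/h.

866.9 kg/h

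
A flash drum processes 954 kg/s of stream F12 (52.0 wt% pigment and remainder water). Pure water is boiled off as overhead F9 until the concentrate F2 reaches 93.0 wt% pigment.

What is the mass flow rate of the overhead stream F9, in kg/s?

420.6 kg/s

pigment is conserved: 954×0.520 = 496.08 kg/s all reports to the concentrate.
Concentrate = 496.08/(target fraction) = 533.42 kg/s.
Overhead = 954 − 533.42 = 420.58 kg/s.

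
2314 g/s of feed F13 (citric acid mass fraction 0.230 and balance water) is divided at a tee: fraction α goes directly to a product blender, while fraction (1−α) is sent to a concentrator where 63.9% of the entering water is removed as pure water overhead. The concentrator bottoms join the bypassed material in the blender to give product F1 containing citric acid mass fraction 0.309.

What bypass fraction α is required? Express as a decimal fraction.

0.480

All 2314×0.230 = 532.22 g/s of citric acid reaches F1, so F1 = 532.22/0.309 = 1722.4 g/s and vapour = 591.61 g/s.
The evaporator receives (1−α)·2314 of feed at 0.770 water and removes 0.639 of that water:
0.639×0.770×(1−α)×2314 = 591.61
(1−α) = 591.61/1138.6 = 0.5196;  α = 0.4804.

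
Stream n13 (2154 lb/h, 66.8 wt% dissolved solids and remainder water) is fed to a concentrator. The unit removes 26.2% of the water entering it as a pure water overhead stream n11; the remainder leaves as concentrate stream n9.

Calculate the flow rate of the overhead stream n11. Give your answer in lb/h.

water entering = 2154×0.332 = 715.13 lb/h; overhead removed = 0.262×715.13 = 187.36 lb/h.

187.4 lb/h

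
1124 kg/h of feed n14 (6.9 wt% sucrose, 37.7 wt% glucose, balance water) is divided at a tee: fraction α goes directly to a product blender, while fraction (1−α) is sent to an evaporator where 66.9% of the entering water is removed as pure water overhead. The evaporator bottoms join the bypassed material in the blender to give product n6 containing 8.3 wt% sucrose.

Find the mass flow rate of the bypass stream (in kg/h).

All 1124×0.069 = 77.556 kg/h of sucrose reaches n6, so n6 = 77.556/0.083 = 934.41 kg/h and vapour = 189.59 kg/h.
The evaporator receives (1−α)·1124 of feed at 0.554 water and removes 0.669 of that water:
0.669×0.554×(1−α)×1124 = 189.59
(1−α) = 189.59/416.58 = 0.4551;  α = 0.5449.
Bypass flow = 0.5449×1124 = 612.46 kg/h.

612.5 kg/h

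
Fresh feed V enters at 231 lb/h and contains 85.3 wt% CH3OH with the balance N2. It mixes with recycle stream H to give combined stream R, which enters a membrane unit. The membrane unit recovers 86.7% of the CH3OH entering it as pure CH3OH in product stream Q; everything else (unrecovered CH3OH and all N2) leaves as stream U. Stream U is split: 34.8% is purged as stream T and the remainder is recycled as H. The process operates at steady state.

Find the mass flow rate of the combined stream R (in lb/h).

N2 enters only via V and leaves only via the purge: 231×0.147 = 0.348×(N2 in U), and the membrane unit passes all N2, so N2 in R = N2 in U = 97.578 lb/h.
CH3OH in R: m_A = 231×0.853 + (1−0.348)·(1−0.867)·m_A, so m_A = 197.04/0.9133 = 215.75 lb/h.
R = 215.75 + 97.578 = 313.33 lb/h.

313.3 lb/h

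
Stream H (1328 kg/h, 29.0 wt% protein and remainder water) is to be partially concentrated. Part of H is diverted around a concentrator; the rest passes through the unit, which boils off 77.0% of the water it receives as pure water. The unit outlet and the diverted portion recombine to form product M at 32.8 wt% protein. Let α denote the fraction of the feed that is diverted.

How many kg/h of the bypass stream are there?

1047 kg/h

All 1328×0.290 = 385.12 kg/h of protein reaches M, so M = 385.12/0.328 = 1174.1 kg/h and vapour = 153.85 kg/h.
The evaporator receives (1−α)·1328 of feed at 0.710 water and removes 0.770 of that water:
0.770×0.710×(1−α)×1328 = 153.85
(1−α) = 153.85/726.02 = 0.2119;  α = 0.7881.
Bypass flow = 0.7881×1328 = 1046.6 kg/h.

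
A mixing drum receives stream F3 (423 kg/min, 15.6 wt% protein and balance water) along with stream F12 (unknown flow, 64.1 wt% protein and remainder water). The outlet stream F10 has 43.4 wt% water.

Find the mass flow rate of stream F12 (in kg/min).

2312 kg/min

Let F12 be the unknown flow. Total out = 423 + F12.
water balance: 357.01 + 0.359·F12 = 0.434·(423 + F12)
(0.359 − 0.434)·F12 = 0.434×423 − 357.01 = -173.43
F12 = -173.43 / -0.075 = 2312.4 kg/min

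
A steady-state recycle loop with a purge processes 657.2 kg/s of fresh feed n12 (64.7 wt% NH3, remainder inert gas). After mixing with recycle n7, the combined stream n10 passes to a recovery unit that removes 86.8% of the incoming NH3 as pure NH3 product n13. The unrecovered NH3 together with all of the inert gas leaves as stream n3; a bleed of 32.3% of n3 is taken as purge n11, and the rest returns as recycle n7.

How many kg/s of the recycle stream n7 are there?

inert gas enters only via n12 and leaves only via the purge: 657.2×0.353 = 0.323×(inert gas in n3), and the recovery unit passes all inert gas, so inert gas in n10 = inert gas in n3 = 718.24 kg/s.
NH3 in n10: m_A = 657.2×0.647 + (1−0.323)·(1−0.868)·m_A, so m_A = 425.21/0.9106 = 466.94 kg/s.
n3 = (1−0.868)×466.94 + 718.24 = 779.88 kg/s.
Recycle n7 = (1−0.323)×779.88 = 527.98 kg/s.

528 kg/s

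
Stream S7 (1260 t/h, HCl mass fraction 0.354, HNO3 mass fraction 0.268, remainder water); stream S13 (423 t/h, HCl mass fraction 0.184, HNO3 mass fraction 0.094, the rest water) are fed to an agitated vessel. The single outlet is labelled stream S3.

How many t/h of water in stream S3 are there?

water out = water in = 1260×0.378 + 423×0.722 = 781.69 t/h.

781.7 t/h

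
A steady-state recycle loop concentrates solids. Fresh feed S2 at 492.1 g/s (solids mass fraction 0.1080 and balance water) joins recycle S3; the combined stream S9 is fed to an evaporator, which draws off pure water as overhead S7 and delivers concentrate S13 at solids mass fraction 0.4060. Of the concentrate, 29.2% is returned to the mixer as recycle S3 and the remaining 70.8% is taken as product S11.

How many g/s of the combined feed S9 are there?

Overall solids balance (none leaves overhead): solids in fresh feed = solids in product, i.e. 492.1×0.108 = (1−0.292)·S13·0.406.
S13 = 53.147/(0.406×0.708) = 184.89 g/s.
Recycle S3 = 0.292×184.89 = 53.988 g/s.
Combined feed S9 = 492.1 + 53.988 = 546.09 g/s.

546.1 g/s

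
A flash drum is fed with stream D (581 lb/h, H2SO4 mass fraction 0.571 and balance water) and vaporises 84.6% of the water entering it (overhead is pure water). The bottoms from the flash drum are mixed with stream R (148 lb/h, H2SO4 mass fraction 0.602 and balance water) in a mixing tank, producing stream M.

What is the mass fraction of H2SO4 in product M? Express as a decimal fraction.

Vapour removed = 0.846×0.429×581 = 210.86 lb/h; concentrate = 370.14 lb/h.
H2SO4 reaching the mixer = 331.75 (from concentrate) + 148×0.602 = 420.85 lb/h.
Product flow = 370.14 + 148 = 518.14 lb/h; H2SO4 fraction = 0.812.

0.812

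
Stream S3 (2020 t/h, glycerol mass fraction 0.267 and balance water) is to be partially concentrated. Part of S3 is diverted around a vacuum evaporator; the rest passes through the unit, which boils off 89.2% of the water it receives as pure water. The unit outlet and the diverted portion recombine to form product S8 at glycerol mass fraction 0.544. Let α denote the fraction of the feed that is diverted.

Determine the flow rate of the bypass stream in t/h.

All 2020×0.267 = 539.34 t/h of glycerol reaches S8, so S8 = 539.34/0.544 = 991.43 t/h and vapour = 1028.6 t/h.
The evaporator receives (1−α)·2020 of feed at 0.733 water and removes 0.892 of that water:
0.892×0.733×(1−α)×2020 = 1028.6
(1−α) = 1028.6/1320.7 = 0.7788;  α = 0.2212.
Bypass flow = 0.2212×2020 = 446.87 t/h.

446.9 t/h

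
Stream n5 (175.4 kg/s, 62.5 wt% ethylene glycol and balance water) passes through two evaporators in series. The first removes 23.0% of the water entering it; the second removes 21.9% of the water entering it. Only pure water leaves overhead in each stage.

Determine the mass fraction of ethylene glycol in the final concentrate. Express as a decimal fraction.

water in feed = 175.4×0.375 = 65.775 kg/s.
After stage 1: water left = (1−0.230)×65.775 = 50.647; stream total = 160.27 kg/s.
After stage 2: water left = (1−0.219)×50.647 = 39.555; final concentrate = 149.18 kg/s.
ethylene glycol fraction = 109.62/149.18 = 0.7348.

0.7348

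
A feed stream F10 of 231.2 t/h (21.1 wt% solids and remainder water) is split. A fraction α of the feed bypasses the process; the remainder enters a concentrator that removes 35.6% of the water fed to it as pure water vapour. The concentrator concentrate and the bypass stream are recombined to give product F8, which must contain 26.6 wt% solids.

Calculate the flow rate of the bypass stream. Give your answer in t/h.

All 231.2×0.211 = 48.783 t/h of solids reaches F8, so F8 = 48.783/0.266 = 183.4 t/h and vapour = 47.805 t/h.
The evaporator receives (1−α)·231.2 of feed at 0.789 water and removes 0.356 of that water:
0.356×0.789×(1−α)×231.2 = 47.805
(1−α) = 47.805/64.94 = 0.7361;  α = 0.2639.
Bypass flow = 0.2639×231.2 = 61.007 t/h.

61.01 t/h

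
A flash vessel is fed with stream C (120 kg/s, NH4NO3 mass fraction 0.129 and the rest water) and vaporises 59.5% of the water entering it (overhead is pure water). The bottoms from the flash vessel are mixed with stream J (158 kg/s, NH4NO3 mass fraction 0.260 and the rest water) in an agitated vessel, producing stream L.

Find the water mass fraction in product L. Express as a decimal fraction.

0.738

Vapour removed = 0.595×0.871×120 = 62.189 kg/s; concentrate = 57.811 kg/s.
water reaching the mixer = 42.331 (from concentrate) + 158×0.740 = 159.25 kg/s.
Product flow = 57.811 + 158 = 215.81 kg/s; water fraction = 0.738.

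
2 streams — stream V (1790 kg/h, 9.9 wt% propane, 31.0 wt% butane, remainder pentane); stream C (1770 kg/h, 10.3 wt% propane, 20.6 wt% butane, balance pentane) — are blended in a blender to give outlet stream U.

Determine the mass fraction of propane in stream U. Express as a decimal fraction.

0.101

Total flow out = 1790 + 1770 = 3560 kg/h.
propane in = 1790×0.099 + 1770×0.103 = 359.52 kg/h.
propane mass fraction in U = 359.52/3560 = 0.101.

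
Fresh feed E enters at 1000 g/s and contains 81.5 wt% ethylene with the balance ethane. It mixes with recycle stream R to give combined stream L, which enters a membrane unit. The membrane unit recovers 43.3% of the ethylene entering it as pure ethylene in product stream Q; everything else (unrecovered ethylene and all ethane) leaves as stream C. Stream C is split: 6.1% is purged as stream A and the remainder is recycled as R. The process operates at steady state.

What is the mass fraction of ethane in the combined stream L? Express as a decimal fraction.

0.635

ethane enters only via E and leaves only via the purge: 1000×0.185 = 0.061×(ethane in C), and the membrane unit passes all ethane, so ethane in L = ethane in C = 3032.8 g/s.
ethylene in L: m_A = 1000×0.815 + (1−0.061)·(1−0.433)·m_A, so m_A = 815/0.4676 = 1743 g/s.
L = 1743 + 3032.8 = 4775.8 g/s.
ethane fraction in L = 3032.8/4775.8 = 0.635.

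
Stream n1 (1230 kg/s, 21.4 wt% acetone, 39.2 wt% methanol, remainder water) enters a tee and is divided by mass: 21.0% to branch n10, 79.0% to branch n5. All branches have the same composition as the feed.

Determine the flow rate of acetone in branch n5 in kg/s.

207.9 kg/s

Branch n5 total = 0.790×1230 = 971.7 kg/s.
acetone in n5 = 0.214×971.7 = 207.94 kg/s.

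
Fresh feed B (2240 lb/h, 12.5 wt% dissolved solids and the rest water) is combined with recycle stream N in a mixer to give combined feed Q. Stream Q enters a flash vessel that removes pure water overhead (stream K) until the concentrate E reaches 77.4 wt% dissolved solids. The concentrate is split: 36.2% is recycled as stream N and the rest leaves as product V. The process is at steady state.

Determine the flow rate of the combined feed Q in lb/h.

Overall dissolved solids balance (none leaves overhead): dissolved solids in fresh feed = dissolved solids in product, i.e. 2240×0.125 = (1−0.362)·E·0.774.
E = 280/(0.774×0.638) = 567.02 lb/h.
Recycle N = 0.362×567.02 = 205.26 lb/h.
Combined feed Q = 2240 + 205.26 = 2445.3 lb/h.

2445 lb/h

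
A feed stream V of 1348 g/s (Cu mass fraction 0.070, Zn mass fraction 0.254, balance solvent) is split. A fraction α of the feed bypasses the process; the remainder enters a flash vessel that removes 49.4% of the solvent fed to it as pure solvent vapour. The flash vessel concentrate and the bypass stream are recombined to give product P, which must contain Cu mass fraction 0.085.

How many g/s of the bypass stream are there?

All 1348×0.070 = 94.36 g/s of Cu reaches P, so P = 94.36/0.085 = 1110.1 g/s and vapour = 237.88 g/s.
The evaporator receives (1−α)·1348 of feed at 0.676 solvent and removes 0.494 of that solvent:
0.494×0.676×(1−α)×1348 = 237.88
(1−α) = 237.88/450.16 = 0.5284;  α = 0.4716.
Bypass flow = 0.4716×1348 = 635.66 g/s.

635.7 g/s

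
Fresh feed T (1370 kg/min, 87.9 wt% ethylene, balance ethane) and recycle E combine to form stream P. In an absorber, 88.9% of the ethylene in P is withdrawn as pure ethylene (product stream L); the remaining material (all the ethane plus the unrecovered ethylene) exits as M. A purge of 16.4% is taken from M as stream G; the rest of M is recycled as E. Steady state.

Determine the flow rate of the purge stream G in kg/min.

189.9 kg/min

ethane enters only via T and leaves only via the purge: 1370×0.121 = 0.164×(ethane in M), and the absorber passes all ethane, so ethane in P = ethane in M = 1010.8 kg/min.
ethylene in P: m_A = 1370×0.879 + (1−0.164)·(1−0.889)·m_A, so m_A = 1204.2/0.9072 = 1327.4 kg/min.
M = (1−0.889)×1327.4 + 1010.8 = 1158.1 kg/min.
Purge G = 0.164×1158.1 = 189.93 kg/min.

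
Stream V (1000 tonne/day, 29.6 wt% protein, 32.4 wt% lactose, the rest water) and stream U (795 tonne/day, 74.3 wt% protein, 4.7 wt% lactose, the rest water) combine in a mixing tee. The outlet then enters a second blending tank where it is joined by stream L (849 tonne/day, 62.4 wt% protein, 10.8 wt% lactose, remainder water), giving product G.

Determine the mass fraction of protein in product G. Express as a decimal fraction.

0.5357

Overall, product flow = 2644 tonne/day.
protein in = 1000×0.296 + 795×0.743 + 849×0.624 = 1416.5 tonne/day.
protein fraction in G = 0.5357.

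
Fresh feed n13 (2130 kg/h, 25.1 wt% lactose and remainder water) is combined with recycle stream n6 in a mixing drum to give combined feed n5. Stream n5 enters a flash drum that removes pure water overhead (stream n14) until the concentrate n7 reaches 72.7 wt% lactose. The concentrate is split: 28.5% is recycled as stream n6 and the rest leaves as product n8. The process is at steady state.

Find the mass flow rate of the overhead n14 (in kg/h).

1395 kg/h

Overall lactose balance (none leaves overhead): lactose in fresh feed = lactose in product, i.e. 2130×0.251 = (1−0.285)·n7·0.727.
n7 = 534.63/(0.727×0.715) = 1028.5 kg/h.
Recycle n6 = 0.285×1028.5 = 293.13 kg/h.
Combined feed n5 = 2130 + 293.13 = 2423.1 kg/h.
Overhead n14 = n5 − n7 = 2423.1 − 1028.5 = 1394.6 kg/h.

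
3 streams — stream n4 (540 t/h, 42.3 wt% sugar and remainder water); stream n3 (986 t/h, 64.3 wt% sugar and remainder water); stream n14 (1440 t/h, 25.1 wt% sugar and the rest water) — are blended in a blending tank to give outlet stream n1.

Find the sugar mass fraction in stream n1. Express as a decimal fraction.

0.413

Total flow out = 540 + 986 + 1440 = 2966 t/h.
sugar in = 540×0.423 + 986×0.643 + 1440×0.251 = 1223.9 t/h.
sugar mass fraction in n1 = 1223.9/2966 = 0.413.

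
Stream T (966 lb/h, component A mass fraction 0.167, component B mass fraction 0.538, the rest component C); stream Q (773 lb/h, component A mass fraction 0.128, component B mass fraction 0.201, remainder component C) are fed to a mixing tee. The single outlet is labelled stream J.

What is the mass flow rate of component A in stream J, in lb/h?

component A out = component A in = 966×0.167 + 773×0.128 = 260.27 lb/h.

260.3 lb/h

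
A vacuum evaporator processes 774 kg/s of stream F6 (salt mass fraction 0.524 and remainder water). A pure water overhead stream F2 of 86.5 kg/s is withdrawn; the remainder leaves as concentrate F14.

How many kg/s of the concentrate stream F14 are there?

687.5 kg/s

Concentrate = 774 − 86.5 = 687.5 kg/s.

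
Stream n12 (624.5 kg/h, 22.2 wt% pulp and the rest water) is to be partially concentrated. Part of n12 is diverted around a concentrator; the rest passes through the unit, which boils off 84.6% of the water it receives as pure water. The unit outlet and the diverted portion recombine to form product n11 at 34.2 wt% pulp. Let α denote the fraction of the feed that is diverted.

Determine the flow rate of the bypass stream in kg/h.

All 624.5×0.222 = 138.64 kg/h of pulp reaches n11, so n11 = 138.64/0.342 = 405.38 kg/h and vapour = 219.12 kg/h.
The evaporator receives (1−α)·624.5 of feed at 0.778 water and removes 0.846 of that water:
0.846×0.778×(1−α)×624.5 = 219.12
(1−α) = 219.12/411.04 = 0.5331;  α = 0.4669.
Bypass flow = 0.4669×624.5 = 291.58 kg/h.

291.6 kg/h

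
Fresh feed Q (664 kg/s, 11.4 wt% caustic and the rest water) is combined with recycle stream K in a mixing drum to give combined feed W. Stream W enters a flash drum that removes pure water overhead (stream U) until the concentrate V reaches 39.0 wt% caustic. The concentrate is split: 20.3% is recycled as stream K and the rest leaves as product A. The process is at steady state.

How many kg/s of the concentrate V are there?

243.5 kg/s

Overall caustic balance (none leaves overhead): caustic in fresh feed = caustic in product, i.e. 664×0.114 = (1−0.203)·V·0.390.
V = 75.696/(0.390×0.797) = 243.53 kg/s.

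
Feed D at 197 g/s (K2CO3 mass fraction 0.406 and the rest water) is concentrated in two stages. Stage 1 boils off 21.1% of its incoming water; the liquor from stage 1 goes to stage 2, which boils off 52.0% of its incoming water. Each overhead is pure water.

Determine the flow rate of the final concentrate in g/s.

124.3 g/s

water in feed = 197×0.594 = 117.02 g/s.
After stage 1: water left = (1−0.211)×117.02 = 92.327; stream total = 172.31 g/s.
After stage 2: water left = (1−0.520)×92.327 = 44.317; final concentrate = 124.3 g/s.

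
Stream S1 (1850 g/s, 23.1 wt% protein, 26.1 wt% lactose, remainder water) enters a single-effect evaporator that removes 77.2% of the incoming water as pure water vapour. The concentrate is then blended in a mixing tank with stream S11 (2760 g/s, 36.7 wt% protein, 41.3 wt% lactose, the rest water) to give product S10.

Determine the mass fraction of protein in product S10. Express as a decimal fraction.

0.371

Vapour removed = 0.772×0.508×1850 = 725.53 g/s; concentrate = 1124.5 g/s.
protein reaching the mixer = 427.35 (from concentrate) + 2760×0.367 = 1440.3 g/s.
Product flow = 1124.5 + 2760 = 3884.5 g/s; protein fraction = 0.371.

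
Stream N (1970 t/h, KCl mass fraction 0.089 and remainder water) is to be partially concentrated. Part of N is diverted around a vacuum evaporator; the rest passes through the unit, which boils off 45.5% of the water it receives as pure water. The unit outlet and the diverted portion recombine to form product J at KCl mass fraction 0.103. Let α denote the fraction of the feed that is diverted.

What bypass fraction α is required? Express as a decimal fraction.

0.672

All 1970×0.089 = 175.33 t/h of KCl reaches J, so J = 175.33/0.103 = 1702.2 t/h and vapour = 267.77 t/h.
The evaporator receives (1−α)·1970 of feed at 0.911 water and removes 0.455 of that water:
0.455×0.911×(1−α)×1970 = 267.77
(1−α) = 267.77/816.57 = 0.3279;  α = 0.6721.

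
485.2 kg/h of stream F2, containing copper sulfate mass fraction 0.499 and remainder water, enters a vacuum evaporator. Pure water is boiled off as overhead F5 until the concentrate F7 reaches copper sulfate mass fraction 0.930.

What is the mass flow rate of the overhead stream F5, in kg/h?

copper sulfate is conserved: 485.2×0.499 = 242.11 kg/h all reports to the concentrate.
Concentrate = 242.11/(target fraction) = 260.34 kg/h.
Overhead = 485.2 − 260.34 = 224.86 kg/h.

224.9 kg/h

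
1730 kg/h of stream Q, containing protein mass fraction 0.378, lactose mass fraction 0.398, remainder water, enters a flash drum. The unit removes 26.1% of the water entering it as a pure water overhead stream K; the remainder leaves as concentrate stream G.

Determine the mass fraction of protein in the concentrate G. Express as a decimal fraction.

0.401

protein is not removed: 1730×0.378 = 653.94 kg/h of protein enters G.
water entering = 1730×0.224 = 387.52 kg/h; overhead removed = 0.261×387.52 = 101.14 kg/h.
Concentrate = 1730 − 101.14 = 1628.9 kg/h.
Mass fraction = 653.94/1628.9 = 0.401.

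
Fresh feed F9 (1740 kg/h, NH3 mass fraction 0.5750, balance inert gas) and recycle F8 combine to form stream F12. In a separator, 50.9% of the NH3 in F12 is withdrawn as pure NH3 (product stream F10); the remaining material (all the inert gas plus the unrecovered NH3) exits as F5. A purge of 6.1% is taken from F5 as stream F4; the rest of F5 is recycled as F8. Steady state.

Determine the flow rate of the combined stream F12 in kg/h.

inert gas enters only via F9 and leaves only via the purge: 1740×0.425 = 0.061×(inert gas in F5), and the separator passes all inert gas, so inert gas in F12 = inert gas in F5 = 12123 kg/h.
NH3 in F12: m_A = 1740×0.575 + (1−0.061)·(1−0.509)·m_A, so m_A = 1000.5/0.5390 = 1856.4 kg/h.
F12 = 1856.4 + 12123 = 13979 kg/h.

13980 kg/h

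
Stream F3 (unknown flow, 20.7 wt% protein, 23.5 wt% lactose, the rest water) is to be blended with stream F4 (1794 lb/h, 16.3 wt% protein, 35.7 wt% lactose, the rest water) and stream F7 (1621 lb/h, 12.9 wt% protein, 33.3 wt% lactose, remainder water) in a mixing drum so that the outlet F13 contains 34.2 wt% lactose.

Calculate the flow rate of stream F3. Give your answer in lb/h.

Let F3 be the unknown flow. Total out = 3415 + F3.
lactose balance: 1180.3 + 0.235·F3 = 0.342·(3415 + F3)
(0.235 − 0.342)·F3 = 0.342×3415 − 1180.3 = -12.321
F3 = -12.321 / -0.107 = 115.15 lb/h

115.1 lb/h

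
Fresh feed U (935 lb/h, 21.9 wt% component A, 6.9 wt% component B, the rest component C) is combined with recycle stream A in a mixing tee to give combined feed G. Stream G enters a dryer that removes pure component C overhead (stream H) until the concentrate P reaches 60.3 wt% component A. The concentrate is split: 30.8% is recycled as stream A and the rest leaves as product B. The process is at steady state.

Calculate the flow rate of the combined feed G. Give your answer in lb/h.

Overall component A balance (none leaves overhead): component A in fresh feed = component A in product, i.e. 935×0.219 = (1−0.308)·P·0.603.
P = 204.76/(0.603×0.692) = 490.72 lb/h.
Recycle A = 0.308×490.72 = 151.14 lb/h.
Combined feed G = 935 + 151.14 = 1086.1 lb/h.

1086 lb/h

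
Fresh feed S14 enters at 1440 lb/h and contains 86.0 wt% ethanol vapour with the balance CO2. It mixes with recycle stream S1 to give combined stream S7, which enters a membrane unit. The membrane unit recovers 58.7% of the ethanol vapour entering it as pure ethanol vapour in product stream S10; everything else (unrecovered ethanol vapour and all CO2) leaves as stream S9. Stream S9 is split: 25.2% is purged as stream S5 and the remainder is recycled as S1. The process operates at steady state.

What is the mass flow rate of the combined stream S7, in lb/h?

CO2 enters only via S14 and leaves only via the purge: 1440×0.140 = 0.252×(CO2 in S9), and the membrane unit passes all CO2, so CO2 in S7 = CO2 in S9 = 800 lb/h.
ethanol vapour in S7: m_A = 1440×0.860 + (1−0.252)·(1−0.587)·m_A, so m_A = 1238.4/0.6911 = 1792 lb/h.
S7 = 1792 + 800 = 2592 lb/h.

2592 lb/h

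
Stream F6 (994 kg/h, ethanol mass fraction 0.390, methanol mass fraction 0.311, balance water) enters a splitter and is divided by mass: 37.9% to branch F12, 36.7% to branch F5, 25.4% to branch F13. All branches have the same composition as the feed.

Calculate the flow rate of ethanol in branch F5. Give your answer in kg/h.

Branch F5 total = 0.367×994 = 364.8 kg/h.
ethanol in F5 = 0.390×364.8 = 142.27 kg/h.

142.3 kg/h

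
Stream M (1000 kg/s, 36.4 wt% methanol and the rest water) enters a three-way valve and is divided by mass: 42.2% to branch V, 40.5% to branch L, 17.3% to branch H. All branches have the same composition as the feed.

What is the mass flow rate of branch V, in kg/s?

422 kg/s

Branch V flow = 0.422×1000 = 422 kg/s.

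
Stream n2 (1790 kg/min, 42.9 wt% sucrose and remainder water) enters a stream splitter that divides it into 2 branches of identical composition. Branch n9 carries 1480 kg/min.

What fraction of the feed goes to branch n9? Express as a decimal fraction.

Fraction to n9 = 1480/1790 = 0.8268.

0.827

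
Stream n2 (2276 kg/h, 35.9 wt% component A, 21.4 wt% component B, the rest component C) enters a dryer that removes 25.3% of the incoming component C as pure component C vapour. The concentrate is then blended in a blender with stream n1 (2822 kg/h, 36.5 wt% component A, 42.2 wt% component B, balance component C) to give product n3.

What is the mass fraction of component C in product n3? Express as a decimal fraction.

Vapour removed = 0.253×0.427×2276 = 245.88 kg/h; concentrate = 2030.1 kg/h.
component C reaching the mixer = 725.97 (from concentrate) + 2822×0.213 = 1327.1 kg/h.
Product flow = 2030.1 + 2822 = 4852.1 kg/h; component C fraction = 0.274.

0.274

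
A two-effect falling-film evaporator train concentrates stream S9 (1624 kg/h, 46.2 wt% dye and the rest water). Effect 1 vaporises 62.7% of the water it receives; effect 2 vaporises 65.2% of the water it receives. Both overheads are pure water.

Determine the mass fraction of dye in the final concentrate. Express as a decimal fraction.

0.869

water in feed = 1624×0.538 = 873.71 kg/h.
After stage 1: water left = (1−0.627)×873.71 = 325.89; stream total = 1076.2 kg/h.
After stage 2: water left = (1−0.652)×325.89 = 113.41; final concentrate = 863.7 kg/h.
dye fraction = 750.29/863.7 = 0.869.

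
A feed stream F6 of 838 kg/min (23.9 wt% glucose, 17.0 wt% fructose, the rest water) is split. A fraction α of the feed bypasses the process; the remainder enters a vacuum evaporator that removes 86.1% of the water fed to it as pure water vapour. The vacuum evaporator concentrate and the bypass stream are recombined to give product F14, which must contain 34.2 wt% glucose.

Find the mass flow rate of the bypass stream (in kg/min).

All 838×0.239 = 200.28 kg/min of glucose reaches F14, so F14 = 200.28/0.342 = 585.62 kg/min and vapour = 252.38 kg/min.
The evaporator receives (1−α)·838 of feed at 0.591 water and removes 0.861 of that water:
0.861×0.591×(1−α)×838 = 252.38
(1−α) = 252.38/426.42 = 0.5919;  α = 0.4081.
Bypass flow = 0.4081×838 = 342.02 kg/min.

342 kg/min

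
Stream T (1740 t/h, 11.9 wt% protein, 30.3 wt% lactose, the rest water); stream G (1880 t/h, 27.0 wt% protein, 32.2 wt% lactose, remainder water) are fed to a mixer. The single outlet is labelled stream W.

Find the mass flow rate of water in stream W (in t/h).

1773 t/h

water out = water in = 1740×0.578 + 1880×0.408 = 1772.8 t/h.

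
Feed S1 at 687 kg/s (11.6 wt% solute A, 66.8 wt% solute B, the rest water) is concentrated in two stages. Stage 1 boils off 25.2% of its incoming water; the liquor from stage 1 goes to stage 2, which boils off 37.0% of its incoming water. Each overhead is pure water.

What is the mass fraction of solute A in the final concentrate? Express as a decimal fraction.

water in feed = 687×0.216 = 148.39 kg/s.
After stage 1: water left = (1−0.252)×148.39 = 111; stream total = 649.61 kg/s.
After stage 2: water left = (1−0.370)×111 = 69.928; final concentrate = 608.54 kg/s.
solute A fraction = 79.692/608.54 = 0.1310.

0.1310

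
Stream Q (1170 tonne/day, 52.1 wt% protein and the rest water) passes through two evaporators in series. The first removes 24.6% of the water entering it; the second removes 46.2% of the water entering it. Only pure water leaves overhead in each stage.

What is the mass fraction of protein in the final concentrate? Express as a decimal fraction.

water in feed = 1170×0.479 = 560.43 tonne/day.
After stage 1: water left = (1−0.246)×560.43 = 422.56; stream total = 1032.1 tonne/day.
After stage 2: water left = (1−0.462)×422.56 = 227.34; final concentrate = 836.91 tonne/day.
protein fraction = 609.57/836.91 = 0.7284.

0.7284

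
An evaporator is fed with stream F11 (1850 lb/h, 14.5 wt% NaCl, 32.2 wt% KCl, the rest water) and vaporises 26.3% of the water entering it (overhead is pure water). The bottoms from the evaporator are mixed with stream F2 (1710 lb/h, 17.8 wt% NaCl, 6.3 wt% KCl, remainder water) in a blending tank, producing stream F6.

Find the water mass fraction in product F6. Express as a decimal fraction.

Vapour removed = 0.263×0.533×1850 = 259.33 lb/h; concentrate = 1590.7 lb/h.
water reaching the mixer = 726.72 (from concentrate) + 1710×0.759 = 2024.6 lb/h.
Product flow = 1590.7 + 1710 = 3300.7 lb/h; water fraction = 0.613.

0.613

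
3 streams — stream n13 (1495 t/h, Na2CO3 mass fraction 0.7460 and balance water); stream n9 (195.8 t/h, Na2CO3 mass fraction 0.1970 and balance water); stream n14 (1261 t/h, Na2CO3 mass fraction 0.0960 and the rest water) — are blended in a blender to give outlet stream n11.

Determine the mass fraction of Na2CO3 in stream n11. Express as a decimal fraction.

0.4319

Total flow out = 1495 + 195.8 + 1261 = 2951.8 t/h.
Na2CO3 in = 1495×0.746 + 195.8×0.197 + 1261×0.096 = 1274.9 t/h.
Na2CO3 mass fraction in n11 = 1274.9/2951.8 = 0.4319.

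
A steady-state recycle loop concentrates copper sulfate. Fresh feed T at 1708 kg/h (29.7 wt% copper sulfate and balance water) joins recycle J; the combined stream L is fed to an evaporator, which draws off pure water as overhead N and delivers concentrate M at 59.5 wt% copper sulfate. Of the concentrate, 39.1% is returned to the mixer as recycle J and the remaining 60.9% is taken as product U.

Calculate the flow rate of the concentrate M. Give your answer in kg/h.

1400 kg/h

Overall copper sulfate balance (none leaves overhead): copper sulfate in fresh feed = copper sulfate in product, i.e. 1708×0.297 = (1−0.391)·M·0.595.
M = 507.28/(0.595×0.609) = 1399.9 kg/h.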